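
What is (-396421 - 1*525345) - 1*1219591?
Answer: -2141357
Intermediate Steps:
(-396421 - 1*525345) - 1*1219591 = (-396421 - 525345) - 1219591 = -921766 - 1219591 = -2141357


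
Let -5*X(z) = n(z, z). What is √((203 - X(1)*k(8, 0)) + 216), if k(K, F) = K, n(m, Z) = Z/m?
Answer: √10515/5 ≈ 20.509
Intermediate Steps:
X(z) = -⅕ (X(z) = -z/(5*z) = -⅕*1 = -⅕)
√((203 - X(1)*k(8, 0)) + 216) = √((203 - (-1)*8/5) + 216) = √((203 - 1*(-8/5)) + 216) = √((203 + 8/5) + 216) = √(1023/5 + 216) = √(2103/5) = √10515/5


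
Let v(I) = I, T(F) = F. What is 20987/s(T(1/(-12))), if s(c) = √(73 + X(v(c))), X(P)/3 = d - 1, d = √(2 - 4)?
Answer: 20987/√(70 + 3*I*√2) ≈ 2505.0 - 75.843*I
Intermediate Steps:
d = I*√2 (d = √(-2) = I*√2 ≈ 1.4142*I)
X(P) = -3 + 3*I*√2 (X(P) = 3*(I*√2 - 1) = 3*(-1 + I*√2) = -3 + 3*I*√2)
s(c) = √(70 + 3*I*√2) (s(c) = √(73 + (-3 + 3*I*√2)) = √(70 + 3*I*√2))
20987/s(T(1/(-12))) = 20987/(√(70 + 3*I*√2)) = 20987/√(70 + 3*I*√2)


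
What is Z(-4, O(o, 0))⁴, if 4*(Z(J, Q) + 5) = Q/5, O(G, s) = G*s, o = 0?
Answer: 625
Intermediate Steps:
Z(J, Q) = -5 + Q/20 (Z(J, Q) = -5 + (Q/5)/4 = -5 + Q/20)
Z(-4, O(o, 0))⁴ = (-5 + (0*0)/20)⁴ = (-5 + (1/20)*0)⁴ = (-5 + 0)⁴ = (-5)⁴ = 625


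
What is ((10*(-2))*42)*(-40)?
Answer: 33600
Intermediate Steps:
((10*(-2))*42)*(-40) = -20*42*(-40) = -840*(-40) = 33600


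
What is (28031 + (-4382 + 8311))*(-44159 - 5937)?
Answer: -1601068160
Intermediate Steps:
(28031 + (-4382 + 8311))*(-44159 - 5937) = (28031 + 3929)*(-50096) = 31960*(-50096) = -1601068160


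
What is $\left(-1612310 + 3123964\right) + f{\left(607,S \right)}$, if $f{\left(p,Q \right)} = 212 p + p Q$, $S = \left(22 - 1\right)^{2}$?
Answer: $1908025$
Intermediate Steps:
$S = 441$ ($S = 21^{2} = 441$)
$f{\left(p,Q \right)} = 212 p + Q p$
$\left(-1612310 + 3123964\right) + f{\left(607,S \right)} = \left(-1612310 + 3123964\right) + 607 \left(212 + 441\right) = 1511654 + 607 \cdot 653 = 1511654 + 396371 = 1908025$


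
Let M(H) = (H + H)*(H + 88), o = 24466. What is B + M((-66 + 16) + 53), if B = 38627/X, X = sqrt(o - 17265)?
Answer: 546 + 2033*sqrt(7201)/379 ≈ 1001.2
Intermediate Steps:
X = sqrt(7201) (X = sqrt(24466 - 17265) = sqrt(7201) ≈ 84.859)
M(H) = 2*H*(88 + H) (M(H) = (2*H)*(88 + H) = 2*H*(88 + H))
B = 2033*sqrt(7201)/379 (B = 38627/(sqrt(7201)) = 38627*(sqrt(7201)/7201) = 2033*sqrt(7201)/379 ≈ 455.19)
B + M((-66 + 16) + 53) = 2033*sqrt(7201)/379 + 2*((-66 + 16) + 53)*(88 + ((-66 + 16) + 53)) = 2033*sqrt(7201)/379 + 2*(-50 + 53)*(88 + (-50 + 53)) = 2033*sqrt(7201)/379 + 2*3*(88 + 3) = 2033*sqrt(7201)/379 + 2*3*91 = 2033*sqrt(7201)/379 + 546 = 546 + 2033*sqrt(7201)/379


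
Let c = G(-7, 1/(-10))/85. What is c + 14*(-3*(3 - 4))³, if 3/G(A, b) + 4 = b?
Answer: 263460/697 ≈ 377.99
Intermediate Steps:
G(A, b) = 3/(-4 + b)
c = -6/697 (c = (3/(-4 + 1/(-10)))/85 = (3/(-4 - ⅒))*(1/85) = (3/(-41/10))*(1/85) = (3*(-10/41))*(1/85) = -30/41*1/85 = -6/697 ≈ -0.0086083)
c + 14*(-3*(3 - 4))³ = -6/697 + 14*(-3*(3 - 4))³ = -6/697 + 14*(-3*(-1))³ = -6/697 + 14*3³ = -6/697 + 14*27 = -6/697 + 378 = 263460/697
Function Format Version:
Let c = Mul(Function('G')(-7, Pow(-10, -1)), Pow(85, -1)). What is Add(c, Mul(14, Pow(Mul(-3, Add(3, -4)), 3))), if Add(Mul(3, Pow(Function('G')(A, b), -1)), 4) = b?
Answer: Rational(263460, 697) ≈ 377.99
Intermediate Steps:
Function('G')(A, b) = Mul(3, Pow(Add(-4, b), -1))
c = Rational(-6, 697) (c = Mul(Mul(3, Pow(Add(-4, Pow(-10, -1)), -1)), Pow(85, -1)) = Mul(Mul(3, Pow(Add(-4, Rational(-1, 10)), -1)), Rational(1, 85)) = Mul(Mul(3, Pow(Rational(-41, 10), -1)), Rational(1, 85)) = Mul(Mul(3, Rational(-10, 41)), Rational(1, 85)) = Mul(Rational(-30, 41), Rational(1, 85)) = Rational(-6, 697) ≈ -0.0086083)
Add(c, Mul(14, Pow(Mul(-3, Add(3, -4)), 3))) = Add(Rational(-6, 697), Mul(14, Pow(Mul(-3, Add(3, -4)), 3))) = Add(Rational(-6, 697), Mul(14, Pow(Mul(-3, -1), 3))) = Add(Rational(-6, 697), Mul(14, Pow(3, 3))) = Add(Rational(-6, 697), Mul(14, 27)) = Add(Rational(-6, 697), 378) = Rational(263460, 697)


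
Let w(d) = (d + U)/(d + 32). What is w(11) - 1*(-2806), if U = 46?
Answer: 120715/43 ≈ 2807.3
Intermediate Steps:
w(d) = (46 + d)/(32 + d) (w(d) = (d + 46)/(d + 32) = (46 + d)/(32 + d))
w(11) - 1*(-2806) = (46 + 11)/(32 + 11) - 1*(-2806) = 57/43 + 2806 = 120715/43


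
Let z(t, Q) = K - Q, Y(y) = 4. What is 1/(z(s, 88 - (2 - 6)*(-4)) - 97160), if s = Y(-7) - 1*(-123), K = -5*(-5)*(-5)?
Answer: -1/97357 ≈ -1.0271e-5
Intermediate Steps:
K = -125 (K = 25*(-5) = -125)
s = 127 (s = 4 - 1*(-123) = 4 + 123 = 127)
z(t, Q) = -125 - Q
1/(z(s, 88 - (2 - 6)*(-4)) - 97160) = 1/((-125 - (88 - (2 - 6)*(-4))) - 97160) = 1/((-125 - (88 - (-4)*(-4))) - 97160) = 1/((-125 - (88 - 1*16)) - 97160) = 1/((-125 - (88 - 16)) - 97160) = 1/((-125 - 1*72) - 97160) = 1/((-125 - 72) - 97160) = 1/(-197 - 97160) = 1/(-97357) = -1/97357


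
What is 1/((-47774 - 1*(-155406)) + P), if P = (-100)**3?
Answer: -1/892368 ≈ -1.1206e-6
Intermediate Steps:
P = -1000000
1/((-47774 - 1*(-155406)) + P) = 1/((-47774 - 1*(-155406)) - 1000000) = 1/((-47774 + 155406) - 1000000) = 1/(107632 - 1000000) = 1/(-892368) = -1/892368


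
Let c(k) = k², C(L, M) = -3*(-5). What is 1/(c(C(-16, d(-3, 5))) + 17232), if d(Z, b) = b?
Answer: 1/17457 ≈ 5.7284e-5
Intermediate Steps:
C(L, M) = 15
1/(c(C(-16, d(-3, 5))) + 17232) = 1/(15² + 17232) = 1/(225 + 17232) = 1/17457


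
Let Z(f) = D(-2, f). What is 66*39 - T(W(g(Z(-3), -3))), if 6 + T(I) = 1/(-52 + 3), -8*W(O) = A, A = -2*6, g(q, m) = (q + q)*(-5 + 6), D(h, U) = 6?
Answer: 126421/49 ≈ 2580.0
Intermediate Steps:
Z(f) = 6
g(q, m) = 2*q (g(q, m) = (2*q)*1 = 2*q)
A = -12
W(O) = 3/2 (W(O) = -⅛*(-12) = 3/2)
T(I) = -295/49 (T(I) = -6 + 1/(-52 + 3) = -6 + 1/(-49) = -6 - 1/49 = -295/49)
66*39 - T(W(g(Z(-3), -3))) = 66*39 - 1*(-295/49) = 2574 + 295/49 = 126421/49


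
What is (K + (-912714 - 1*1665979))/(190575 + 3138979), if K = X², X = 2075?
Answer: 863466/1664777 ≈ 0.51867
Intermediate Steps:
K = 4305625 (K = 2075² = 4305625)
(K + (-912714 - 1*1665979))/(190575 + 3138979) = (4305625 + (-912714 - 1*1665979))/(190575 + 3138979) = (4305625 + (-912714 - 1665979))/3329554 = (4305625 - 2578693)*(1/3329554) = 1726932*(1/3329554) = 863466/1664777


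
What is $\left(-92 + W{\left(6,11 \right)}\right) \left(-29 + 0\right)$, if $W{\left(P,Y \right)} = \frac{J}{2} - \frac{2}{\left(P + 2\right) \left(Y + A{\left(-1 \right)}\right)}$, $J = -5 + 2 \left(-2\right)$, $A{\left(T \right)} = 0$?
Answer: $\frac{123163}{44} \approx 2799.2$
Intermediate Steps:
$J = -9$ ($J = -5 - 4 = -9$)
$W{\left(P,Y \right)} = - \frac{9}{2} - \frac{2}{Y \left(2 + P\right)}$ ($W{\left(P,Y \right)} = - \frac{9}{2} - \frac{2}{\left(P + 2\right) \left(Y + 0\right)} = \left(-9\right) \frac{1}{2} - \frac{2}{\left(2 + P\right) Y} = - \frac{9}{2} - \frac{2}{Y \left(2 + P\right)}$)
$\left(-92 + W{\left(6,11 \right)}\right) \left(-29 + 0\right) = \left(-92 + \frac{-4 - 198 - 54 \cdot 11}{2 \cdot 11 \left(2 + 6\right)}\right) \left(-29 + 0\right) = \left(-92 + \frac{1}{2} \cdot \frac{1}{11} \cdot \frac{1}{8} \left(-4 - 198 - 594\right)\right) \left(-29\right) = \left(-92 + \frac{1}{2} \cdot \frac{1}{11} \cdot \frac{1}{8} \left(-796\right)\right) \left(-29\right) = \left(-92 - \frac{199}{44}\right) \left(-29\right) = \left(- \frac{4247}{44}\right) \left(-29\right) = \frac{123163}{44}$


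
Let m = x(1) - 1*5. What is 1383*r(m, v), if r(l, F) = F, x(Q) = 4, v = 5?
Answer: 6915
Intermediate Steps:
m = -1 (m = 4 - 1*5 = 4 - 5 = -1)
1383*r(m, v) = 1383*5 = 6915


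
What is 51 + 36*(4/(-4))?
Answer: 15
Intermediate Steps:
51 + 36*(4/(-4)) = 51 + 36*(4*(-¼)) = 51 + 36*(-1) = 51 - 36 = 15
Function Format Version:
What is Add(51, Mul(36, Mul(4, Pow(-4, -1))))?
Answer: 15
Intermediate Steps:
Add(51, Mul(36, Mul(4, Pow(-4, -1)))) = Add(51, Mul(36, Mul(4, Rational(-1, 4)))) = Add(51, Mul(36, -1)) = Add(51, -36) = 15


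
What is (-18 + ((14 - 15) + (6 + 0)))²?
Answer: 169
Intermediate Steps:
(-18 + ((14 - 15) + (6 + 0)))² = (-18 + (-1 + 6))² = (-18 + 5)² = (-13)² = 169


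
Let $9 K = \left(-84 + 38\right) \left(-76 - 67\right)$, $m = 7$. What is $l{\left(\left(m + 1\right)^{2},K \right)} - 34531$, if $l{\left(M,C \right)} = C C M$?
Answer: $\frac{2766488365}{81} \approx 3.4154 \cdot 10^{7}$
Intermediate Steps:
$K = \frac{6578}{9}$ ($K = \frac{\left(-84 + 38\right) \left(-76 - 67\right)}{9} = \frac{\left(-46\right) \left(-143\right)}{9} = \frac{1}{9} \cdot 6578 = \frac{6578}{9} \approx 730.89$)
$l{\left(M,C \right)} = M C^{2}$ ($l{\left(M,C \right)} = C^{2} M = M C^{2}$)
$l{\left(\left(m + 1\right)^{2},K \right)} - 34531 = \left(7 + 1\right)^{2} \left(\frac{6578}{9}\right)^{2} - 34531 = 8^{2} \cdot \frac{43270084}{81} - 34531 = 64 \cdot \frac{43270084}{81} - 34531 = \frac{2769285376}{81} - 34531 = \frac{2766488365}{81}$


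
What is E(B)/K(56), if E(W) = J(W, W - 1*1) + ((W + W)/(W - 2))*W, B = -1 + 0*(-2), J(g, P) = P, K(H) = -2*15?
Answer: 4/45 ≈ 0.088889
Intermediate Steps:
K(H) = -30
B = -1 (B = -1 + 0 = -1)
E(W) = -1 + W + 2*W²/(-2 + W) (E(W) = (W - 1*1) + ((W + W)/(W - 2))*W = (W - 1) + ((2*W)/(-2 + W))*W = (-1 + W) + (2*W/(-2 + W))*W = (-1 + W) + 2*W²/(-2 + W) = -1 + W + 2*W²/(-2 + W))
E(B)/K(56) = ((2 - 3*(-1) + 3*(-1)²)/(-2 - 1))/(-30) = ((2 + 3 + 3*1)/(-3))*(-1/30) = -(2 + 3 + 3)/3*(-1/30) = -⅓*8*(-1/30) = -8/3*(-1/30) = 4/45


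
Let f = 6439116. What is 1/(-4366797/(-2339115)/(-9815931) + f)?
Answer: 7653530480355/49281970572540110581 ≈ 1.5530e-7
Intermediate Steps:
1/(-4366797/(-2339115)/(-9815931) + f) = 1/(-4366797/(-2339115)/(-9815931) + 6439116) = 1/(-4366797*(-1/2339115)*(-1/9815931) + 6439116) = 1/((1455599/779705)*(-1/9815931) + 6439116) = 1/(-1455599/7653530480355 + 6439116) = 1/(49281970572540110581/7653530480355) = 7653530480355/49281970572540110581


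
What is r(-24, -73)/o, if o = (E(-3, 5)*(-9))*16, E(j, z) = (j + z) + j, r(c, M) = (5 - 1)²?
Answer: ⅑ ≈ 0.11111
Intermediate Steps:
r(c, M) = 16 (r(c, M) = 4² = 16)
E(j, z) = z + 2*j
o = 144 (o = ((5 + 2*(-3))*(-9))*16 = ((5 - 6)*(-9))*16 = -1*(-9)*16 = 9*16 = 144)
r(-24, -73)/o = 16/144 = 16*(1/144) = ⅑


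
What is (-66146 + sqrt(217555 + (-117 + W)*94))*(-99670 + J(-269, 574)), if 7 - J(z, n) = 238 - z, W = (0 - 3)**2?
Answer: 6625844820 - 100170*sqrt(207403) ≈ 6.5802e+9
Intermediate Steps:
W = 9 (W = (-3)**2 = 9)
J(z, n) = -231 + z (J(z, n) = 7 - (238 - z) = 7 + (-238 + z) = -231 + z)
(-66146 + sqrt(217555 + (-117 + W)*94))*(-99670 + J(-269, 574)) = (-66146 + sqrt(217555 + (-117 + 9)*94))*(-99670 + (-231 - 269)) = (-66146 + sqrt(217555 - 108*94))*(-99670 - 500) = (-66146 + sqrt(217555 - 10152))*(-100170) = (-66146 + sqrt(207403))*(-100170) = 6625844820 - 100170*sqrt(207403)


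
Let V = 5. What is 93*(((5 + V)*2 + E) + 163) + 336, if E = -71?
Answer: 10752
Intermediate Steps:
93*(((5 + V)*2 + E) + 163) + 336 = 93*(((5 + 5)*2 - 71) + 163) + 336 = 93*((10*2 - 71) + 163) + 336 = 93*((20 - 71) + 163) + 336 = 93*(-51 + 163) + 336 = 93*112 + 336 = 10416 + 336 = 10752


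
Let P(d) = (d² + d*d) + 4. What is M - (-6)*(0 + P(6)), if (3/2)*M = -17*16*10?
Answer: -4072/3 ≈ -1357.3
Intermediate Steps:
P(d) = 4 + 2*d² (P(d) = (d² + d²) + 4 = 2*d² + 4 = 4 + 2*d²)
M = -5440/3 (M = 2*(-17*16*10)/3 = 2*(-272*10)/3 = (⅔)*(-2720) = -5440/3 ≈ -1813.3)
M - (-6)*(0 + P(6)) = -5440/3 - (-6)*(0 + (4 + 2*6²)) = -5440/3 - (-6)*(0 + (4 + 2*36)) = -5440/3 - (-6)*(0 + (4 + 72)) = -5440/3 - (-6)*(0 + 76) = -5440/3 - (-6)*76 = -5440/3 - 1*(-456) = -5440/3 + 456 = -4072/3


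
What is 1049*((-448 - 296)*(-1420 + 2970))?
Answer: -1209706800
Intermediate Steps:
1049*((-448 - 296)*(-1420 + 2970)) = 1049*(-744*1550) = 1049*(-1153200) = -1209706800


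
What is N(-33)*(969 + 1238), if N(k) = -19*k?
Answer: 1383789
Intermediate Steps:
N(-33)*(969 + 1238) = (-19*(-33))*(969 + 1238) = 627*2207 = 1383789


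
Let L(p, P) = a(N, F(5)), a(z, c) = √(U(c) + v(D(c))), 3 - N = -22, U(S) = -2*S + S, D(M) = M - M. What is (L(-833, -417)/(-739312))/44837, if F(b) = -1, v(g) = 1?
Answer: -√2/33148532144 ≈ -4.2663e-11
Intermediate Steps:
D(M) = 0
U(S) = -S
N = 25 (N = 3 - 1*(-22) = 3 + 22 = 25)
a(z, c) = √(1 - c) (a(z, c) = √(-c + 1) = √(1 - c))
L(p, P) = √2 (L(p, P) = √(1 - 1*(-1)) = √(1 + 1) = √2)
(L(-833, -417)/(-739312))/44837 = (√2/(-739312))/44837 = (√2*(-1/739312))*(1/44837) = -√2/739312*(1/44837) = -√2/33148532144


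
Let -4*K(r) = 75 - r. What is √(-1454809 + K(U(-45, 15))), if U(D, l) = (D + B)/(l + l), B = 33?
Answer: I*√145482785/10 ≈ 1206.2*I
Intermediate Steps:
U(D, l) = (33 + D)/(2*l) (U(D, l) = (D + 33)/(l + l) = (33 + D)/((2*l)) = (33 + D)*(1/(2*l)) = (33 + D)/(2*l))
K(r) = -75/4 + r/4 (K(r) = -(75 - r)/4 = -75/4 + r/4)
√(-1454809 + K(U(-45, 15))) = √(-1454809 + (-75/4 + ((½)*(33 - 45)/15)/4)) = √(-1454809 + (-75/4 + ((½)*(1/15)*(-12))/4)) = √(-1454809 + (-75/4 + (¼)*(-⅖))) = √(-1454809 + (-75/4 - ⅒)) = √(-1454809 - 377/20) = √(-29096557/20) = I*√145482785/10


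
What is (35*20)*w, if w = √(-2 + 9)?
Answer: 700*√7 ≈ 1852.0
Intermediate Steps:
w = √7 ≈ 2.6458
(35*20)*w = (35*20)*√7 = 700*√7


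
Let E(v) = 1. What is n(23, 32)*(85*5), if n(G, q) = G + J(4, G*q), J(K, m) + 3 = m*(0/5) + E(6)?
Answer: 8925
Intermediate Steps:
J(K, m) = -2 (J(K, m) = -3 + (m*(0/5) + 1) = -3 + (m*(0*(1/5)) + 1) = -3 + (m*0 + 1) = -3 + (0 + 1) = -3 + 1 = -2)
n(G, q) = -2 + G (n(G, q) = G - 2 = -2 + G)
n(23, 32)*(85*5) = (-2 + 23)*(85*5) = 21*425 = 8925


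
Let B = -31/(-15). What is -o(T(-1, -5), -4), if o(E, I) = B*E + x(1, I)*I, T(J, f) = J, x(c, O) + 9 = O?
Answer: -749/15 ≈ -49.933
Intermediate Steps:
x(c, O) = -9 + O
B = 31/15 (B = -31*(-1/15) = 31/15 ≈ 2.0667)
o(E, I) = 31*E/15 + I*(-9 + I) (o(E, I) = 31*E/15 + (-9 + I)*I = 31*E/15 + I*(-9 + I))
-o(T(-1, -5), -4) = -((31/15)*(-1) - 4*(-9 - 4)) = -(-31/15 - 4*(-13)) = -(-31/15 + 52) = -1*749/15 = -749/15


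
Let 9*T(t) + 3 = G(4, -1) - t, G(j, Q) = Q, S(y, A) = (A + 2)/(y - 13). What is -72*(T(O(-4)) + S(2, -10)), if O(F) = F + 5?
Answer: -136/11 ≈ -12.364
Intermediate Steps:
S(y, A) = (2 + A)/(-13 + y)
O(F) = 5 + F
T(t) = -4/9 - t/9 (T(t) = -1/3 + (-1 - t)/9 = -1/3 + (-1/9 - t/9) = -4/9 - t/9)
-72*(T(O(-4)) + S(2, -10)) = -72*((-4/9 - (5 - 4)/9) + (2 - 10)/(-13 + 2)) = -72*((-4/9 - 1/9*1) - 8/(-11)) = -72*((-4/9 - 1/9) - 1/11*(-8)) = -72*(-5/9 + 8/11) = -72*17/99 = -136/11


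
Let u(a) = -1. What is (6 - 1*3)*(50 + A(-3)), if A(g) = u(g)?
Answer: 147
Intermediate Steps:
A(g) = -1
(6 - 1*3)*(50 + A(-3)) = (6 - 1*3)*(50 - 1) = (6 - 3)*49 = 3*49 = 147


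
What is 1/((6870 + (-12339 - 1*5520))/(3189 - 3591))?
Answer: 134/3663 ≈ 0.036582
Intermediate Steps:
1/((6870 + (-12339 - 1*5520))/(3189 - 3591)) = 1/((6870 + (-12339 - 5520))/(-402)) = 1/((6870 - 17859)*(-1/402)) = 1/(-10989*(-1/402)) = 1/(3663/134) = 134/3663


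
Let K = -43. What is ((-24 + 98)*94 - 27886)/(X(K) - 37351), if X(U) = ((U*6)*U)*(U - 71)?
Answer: 1610/100159 ≈ 0.016074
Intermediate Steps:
X(U) = 6*U²*(-71 + U) (X(U) = ((6*U)*U)*(-71 + U) = (6*U²)*(-71 + U) = 6*U²*(-71 + U))
((-24 + 98)*94 - 27886)/(X(K) - 37351) = ((-24 + 98)*94 - 27886)/(6*(-43)²*(-71 - 43) - 37351) = (74*94 - 27886)/(6*1849*(-114) - 37351) = (6956 - 27886)/(-1264716 - 37351) = -20930/(-1302067) = -20930*(-1/1302067) = 1610/100159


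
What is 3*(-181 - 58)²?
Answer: 171363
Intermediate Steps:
3*(-181 - 58)² = 3*(-239)² = 3*57121 = 171363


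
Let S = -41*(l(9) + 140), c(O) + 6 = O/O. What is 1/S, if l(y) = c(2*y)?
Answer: -1/5535 ≈ -0.00018067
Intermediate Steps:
c(O) = -5 (c(O) = -6 + O/O = -6 + 1 = -5)
l(y) = -5
S = -5535 (S = -41*(-5 + 140) = -41*135 = -5535)
1/S = 1/(-5535) = -1/5535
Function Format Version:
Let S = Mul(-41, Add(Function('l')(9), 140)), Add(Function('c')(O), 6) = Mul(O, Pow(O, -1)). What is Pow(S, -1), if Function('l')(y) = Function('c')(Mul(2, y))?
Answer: Rational(-1, 5535) ≈ -0.00018067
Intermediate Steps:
Function('c')(O) = -5 (Function('c')(O) = Add(-6, Mul(O, Pow(O, -1))) = Add(-6, 1) = -5)
Function('l')(y) = -5
S = -5535 (S = Mul(-41, Add(-5, 140)) = Mul(-41, 135) = -5535)
Pow(S, -1) = Pow(-5535, -1) = Rational(-1, 5535)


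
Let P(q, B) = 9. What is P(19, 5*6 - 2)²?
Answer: 81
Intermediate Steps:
P(19, 5*6 - 2)² = 9² = 81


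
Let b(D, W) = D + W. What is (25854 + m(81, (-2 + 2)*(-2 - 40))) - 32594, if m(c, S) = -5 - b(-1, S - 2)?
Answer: -6742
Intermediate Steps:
m(c, S) = -2 - S (m(c, S) = -5 - (-1 + (S - 2)) = -5 - (-1 + (-2 + S)) = -5 - (-3 + S) = -5 + (3 - S) = -2 - S)
(25854 + m(81, (-2 + 2)*(-2 - 40))) - 32594 = (25854 + (-2 - (-2 + 2)*(-2 - 40))) - 32594 = (25854 + (-2 - 0*(-42))) - 32594 = (25854 + (-2 - 1*0)) - 32594 = (25854 + (-2 + 0)) - 32594 = (25854 - 2) - 32594 = 25852 - 32594 = -6742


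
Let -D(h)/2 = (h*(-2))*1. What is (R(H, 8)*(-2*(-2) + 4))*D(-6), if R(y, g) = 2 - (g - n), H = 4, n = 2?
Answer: 768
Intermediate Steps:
D(h) = 4*h (D(h) = -2*h*(-2) = -2*(-2*h) = -(-4)*h = 4*h)
R(y, g) = 4 - g (R(y, g) = 2 - (g - 1*2) = 2 - (g - 2) = 2 - (-2 + g) = 2 + (2 - g) = 4 - g)
(R(H, 8)*(-2*(-2) + 4))*D(-6) = ((4 - 1*8)*(-2*(-2) + 4))*(4*(-6)) = ((4 - 8)*(4 + 4))*(-24) = -4*8*(-24) = -32*(-24) = 768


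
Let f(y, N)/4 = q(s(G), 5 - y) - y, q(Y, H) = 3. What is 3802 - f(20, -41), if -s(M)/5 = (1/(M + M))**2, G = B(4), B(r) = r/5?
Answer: 3870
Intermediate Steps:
B(r) = r/5 (B(r) = r*(1/5) = r/5)
G = 4/5 (G = (1/5)*4 = 4/5 ≈ 0.80000)
s(M) = -5/(4*M**2) (s(M) = -5/(M + M)**2 = -5*1/(4*M**2) = -5/(4*M**2))
f(y, N) = 12 - 4*y (f(y, N) = 4*(3 - y) = 12 - 4*y)
3802 - f(20, -41) = 3802 - (12 - 4*20) = 3802 - (12 - 80) = 3802 - 1*(-68) = 3802 + 68 = 3870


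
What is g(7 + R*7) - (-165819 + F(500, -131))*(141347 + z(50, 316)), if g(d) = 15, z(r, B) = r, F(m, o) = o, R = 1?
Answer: 23464832165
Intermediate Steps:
g(7 + R*7) - (-165819 + F(500, -131))*(141347 + z(50, 316)) = 15 - (-165819 - 131)*(141347 + 50) = 15 - (-165950)*141397 = 15 - 1*(-23464832150) = 15 + 23464832150 = 23464832165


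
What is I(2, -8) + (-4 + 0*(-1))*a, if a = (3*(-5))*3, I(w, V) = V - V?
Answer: 180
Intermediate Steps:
I(w, V) = 0
a = -45 (a = -15*3 = -45)
I(2, -8) + (-4 + 0*(-1))*a = 0 + (-4 + 0*(-1))*(-45) = 0 + (-4 + 0)*(-45) = 0 - 4*(-45) = 0 + 180 = 180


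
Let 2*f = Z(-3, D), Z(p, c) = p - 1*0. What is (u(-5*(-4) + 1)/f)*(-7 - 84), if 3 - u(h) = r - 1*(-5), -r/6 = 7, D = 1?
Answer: 7280/3 ≈ 2426.7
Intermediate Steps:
r = -42 (r = -6*7 = -42)
Z(p, c) = p (Z(p, c) = p + 0 = p)
f = -3/2 (f = (½)*(-3) = -3/2 ≈ -1.5000)
u(h) = 40 (u(h) = 3 - (-42 - 1*(-5)) = 3 - (-42 + 5) = 3 - 1*(-37) = 3 + 37 = 40)
(u(-5*(-4) + 1)/f)*(-7 - 84) = (40/(-3/2))*(-7 - 84) = (40*(-⅔))*(-91) = -80/3*(-91) = 7280/3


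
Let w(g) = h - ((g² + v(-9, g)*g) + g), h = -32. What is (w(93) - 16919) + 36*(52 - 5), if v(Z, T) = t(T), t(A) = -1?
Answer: -23908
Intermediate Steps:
v(Z, T) = -1
w(g) = -32 - g² (w(g) = -32 - ((g² - g) + g) = -32 - g²)
(w(93) - 16919) + 36*(52 - 5) = ((-32 - 1*93²) - 16919) + 36*(52 - 5) = ((-32 - 1*8649) - 16919) + 36*47 = ((-32 - 8649) - 16919) + 1692 = (-8681 - 16919) + 1692 = -25600 + 1692 = -23908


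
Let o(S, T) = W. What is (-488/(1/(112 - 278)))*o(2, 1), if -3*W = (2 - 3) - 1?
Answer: 162016/3 ≈ 54005.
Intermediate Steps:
W = ⅔ (W = -((2 - 3) - 1)/3 = -(-1 - 1)/3 = -⅓*(-2) = ⅔ ≈ 0.66667)
o(S, T) = ⅔
(-488/(1/(112 - 278)))*o(2, 1) = -488/(1/(112 - 278))*(⅔) = -488/(1/(-166))*(⅔) = -488/(-1/166)*(⅔) = -488*(-166)*(⅔) = 81008*(⅔) = 162016/3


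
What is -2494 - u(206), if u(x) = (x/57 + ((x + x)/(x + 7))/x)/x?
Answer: -346536262/138947 ≈ -2494.0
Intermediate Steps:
u(x) = (2/(7 + x) + x/57)/x (u(x) = (x*(1/57) + ((2*x)/(7 + x))/x)/x = (x/57 + (2*x/(7 + x))/x)/x = (x/57 + 2/(7 + x))/x = (2/(7 + x) + x/57)/x)
-2494 - u(206) = -2494 - (114 + 206**2 + 7*206)/(57*206*(7 + 206)) = -2494 - (114 + 42436 + 1442)/(57*206*213) = -2494 - 43992/(57*206*213) = -2494 - 1*2444/138947 = -2494 - 2444/138947 = -346536262/138947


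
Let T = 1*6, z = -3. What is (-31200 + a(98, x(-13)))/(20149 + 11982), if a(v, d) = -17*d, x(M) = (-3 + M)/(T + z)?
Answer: -93328/96393 ≈ -0.96820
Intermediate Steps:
T = 6
x(M) = -1 + M/3 (x(M) = (-3 + M)/(6 - 3) = (-3 + M)/3 = (-3 + M)*(⅓) = -1 + M/3)
(-31200 + a(98, x(-13)))/(20149 + 11982) = (-31200 - 17*(-1 + (⅓)*(-13)))/(20149 + 11982) = (-31200 - 17*(-1 - 13/3))/32131 = (-31200 - 17*(-16/3))*(1/32131) = (-31200 + 272/3)*(1/32131) = -93328/3*1/32131 = -93328/96393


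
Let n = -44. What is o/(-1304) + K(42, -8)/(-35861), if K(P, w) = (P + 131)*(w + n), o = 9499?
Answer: -328912855/46762744 ≈ -7.0337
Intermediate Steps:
K(P, w) = (-44 + w)*(131 + P) (K(P, w) = (P + 131)*(w - 44) = (131 + P)*(-44 + w) = (-44 + w)*(131 + P))
o/(-1304) + K(42, -8)/(-35861) = 9499/(-1304) + (-5764 - 44*42 + 131*(-8) + 42*(-8))/(-35861) = 9499*(-1/1304) + (-5764 - 1848 - 1048 - 336)*(-1/35861) = -9499/1304 - 8996*(-1/35861) = -9499/1304 + 8996/35861 = -328912855/46762744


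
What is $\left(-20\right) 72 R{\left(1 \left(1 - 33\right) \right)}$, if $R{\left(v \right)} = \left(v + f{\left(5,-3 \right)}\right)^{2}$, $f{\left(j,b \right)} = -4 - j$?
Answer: $-2420640$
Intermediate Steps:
$R{\left(v \right)} = \left(-9 + v\right)^{2}$ ($R{\left(v \right)} = \left(v - 9\right)^{2} = \left(-9 + v\right)^{2}$)
$\left(-20\right) 72 R{\left(1 \left(1 - 33\right) \right)} = \left(-20\right) 72 \left(-9 + 1 \left(1 - 33\right)\right)^{2} = - 1440 \left(-9 + 1 \left(1 - 33\right)\right)^{2} = - 1440 \left(-9 + 1 \left(-32\right)\right)^{2} = - 1440 \left(-9 - 32\right)^{2} = - 1440 \left(-41\right)^{2} = \left(-1440\right) 1681 = -2420640$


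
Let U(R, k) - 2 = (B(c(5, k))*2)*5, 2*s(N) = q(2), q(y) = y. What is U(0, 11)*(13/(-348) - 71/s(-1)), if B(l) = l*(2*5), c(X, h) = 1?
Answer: -420257/58 ≈ -7245.8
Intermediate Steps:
s(N) = 1 (s(N) = (1/2)*2 = 1)
B(l) = 10*l (B(l) = l*10 = 10*l)
U(R, k) = 102 (U(R, k) = 2 + ((10*1)*2)*5 = 2 + (10*2)*5 = 2 + 20*5 = 2 + 100 = 102)
U(0, 11)*(13/(-348) - 71/s(-1)) = 102*(13/(-348) - 71/1) = 102*(13*(-1/348) - 71*1) = 102*(-13/348 - 71) = 102*(-24721/348) = -420257/58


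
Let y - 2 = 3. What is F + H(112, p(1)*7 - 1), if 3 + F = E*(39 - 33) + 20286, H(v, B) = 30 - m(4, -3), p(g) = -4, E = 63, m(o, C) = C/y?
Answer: 103458/5 ≈ 20692.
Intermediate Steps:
y = 5 (y = 2 + 3 = 5)
m(o, C) = C/5
H(v, B) = 153/5 (H(v, B) = 30 - (-3)/5 = 30 - 1*(-⅗) = 30 + ⅗ = 153/5)
F = 20661 (F = -3 + (63*(39 - 33) + 20286) = -3 + (63*6 + 20286) = -3 + (378 + 20286) = -3 + 20664 = 20661)
F + H(112, p(1)*7 - 1) = 20661 + 153/5 = 103458/5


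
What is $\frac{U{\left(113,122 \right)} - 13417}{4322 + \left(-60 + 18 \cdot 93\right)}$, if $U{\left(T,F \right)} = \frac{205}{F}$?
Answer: $- \frac{1636669}{724192} \approx -2.26$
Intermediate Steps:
$\frac{U{\left(113,122 \right)} - 13417}{4322 + \left(-60 + 18 \cdot 93\right)} = \frac{\frac{205}{122} - 13417}{4322 + \left(-60 + 18 \cdot 93\right)} = \frac{205 \cdot \frac{1}{122} - 13417}{4322 + \left(-60 + 1674\right)} = \frac{\frac{205}{122} - 13417}{4322 + 1614} = - \frac{1636669}{122 \cdot 5936} = \left(- \frac{1636669}{122}\right) \frac{1}{5936} = - \frac{1636669}{724192}$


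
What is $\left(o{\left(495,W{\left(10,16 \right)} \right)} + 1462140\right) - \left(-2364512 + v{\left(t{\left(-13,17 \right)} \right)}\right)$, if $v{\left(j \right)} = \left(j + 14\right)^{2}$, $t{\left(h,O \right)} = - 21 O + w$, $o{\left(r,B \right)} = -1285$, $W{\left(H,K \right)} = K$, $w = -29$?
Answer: $3686983$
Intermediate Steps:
$t{\left(h,O \right)} = -29 - 21 O$ ($t{\left(h,O \right)} = - 21 O - 29 = -29 - 21 O$)
$v{\left(j \right)} = \left(14 + j\right)^{2}$
$\left(o{\left(495,W{\left(10,16 \right)} \right)} + 1462140\right) - \left(-2364512 + v{\left(t{\left(-13,17 \right)} \right)}\right) = \left(-1285 + 1462140\right) - \left(-2364512 + \left(14 - 386\right)^{2}\right) = 1460855 - \left(-2364512 + \left(14 - 386\right)^{2}\right) = 1460855 - \left(-2364512 + \left(-372\right)^{2}\right) = 1460855 - \left(-2364512 + 138384\right) = 1460855 - -2226128 = 1460855 + 2226128 = 3686983$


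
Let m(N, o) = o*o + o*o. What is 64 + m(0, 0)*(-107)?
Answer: 64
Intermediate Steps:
m(N, o) = 2*o**2 (m(N, o) = o**2 + o**2 = 2*o**2)
64 + m(0, 0)*(-107) = 64 + (2*0**2)*(-107) = 64 + (2*0)*(-107) = 64 + 0*(-107) = 64 + 0 = 64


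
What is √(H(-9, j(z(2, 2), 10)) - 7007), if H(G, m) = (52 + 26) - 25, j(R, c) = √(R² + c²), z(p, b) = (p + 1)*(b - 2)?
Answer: I*√6954 ≈ 83.391*I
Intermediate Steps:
z(p, b) = (1 + p)*(-2 + b)
H(G, m) = 53 (H(G, m) = 78 - 25 = 53)
√(H(-9, j(z(2, 2), 10)) - 7007) = √(53 - 7007) = √(-6954) = I*√6954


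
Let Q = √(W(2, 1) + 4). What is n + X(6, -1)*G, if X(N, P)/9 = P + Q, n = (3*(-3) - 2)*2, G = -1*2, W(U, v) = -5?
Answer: -4 - 18*I ≈ -4.0 - 18.0*I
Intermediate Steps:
G = -2
n = -22 (n = (-9 - 2)*2 = -11*2 = -22)
Q = I (Q = √(-5 + 4) = √(-1) = I ≈ 1.0*I)
X(N, P) = 9*I + 9*P (X(N, P) = 9*(P + I) = 9*(I + P) = 9*I + 9*P)
n + X(6, -1)*G = -22 + (9*I + 9*(-1))*(-2) = -22 + (9*I - 9)*(-2) = -22 + (-9 + 9*I)*(-2) = -22 + (18 - 18*I) = -4 - 18*I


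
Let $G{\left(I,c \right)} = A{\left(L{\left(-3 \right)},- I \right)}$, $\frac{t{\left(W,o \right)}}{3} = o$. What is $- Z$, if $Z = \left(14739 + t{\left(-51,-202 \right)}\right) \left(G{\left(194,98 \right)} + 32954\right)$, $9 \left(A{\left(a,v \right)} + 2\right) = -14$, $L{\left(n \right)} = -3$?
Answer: $- \frac{1397065894}{3} \approx -4.6569 \cdot 10^{8}$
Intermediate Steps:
$A{\left(a,v \right)} = - \frac{32}{9}$ ($A{\left(a,v \right)} = -2 + \frac{1}{9} \left(-14\right) = -2 - \frac{14}{9} = - \frac{32}{9}$)
$t{\left(W,o \right)} = 3 o$
$G{\left(I,c \right)} = - \frac{32}{9}$
$Z = \frac{1397065894}{3}$ ($Z = \left(14739 + 3 \left(-202\right)\right) \left(- \frac{32}{9} + 32954\right) = \left(14739 - 606\right) \frac{296554}{9} = 14133 \cdot \frac{296554}{9} = \frac{1397065894}{3} \approx 4.6569 \cdot 10^{8}$)
$- Z = \left(-1\right) \frac{1397065894}{3} = - \frac{1397065894}{3}$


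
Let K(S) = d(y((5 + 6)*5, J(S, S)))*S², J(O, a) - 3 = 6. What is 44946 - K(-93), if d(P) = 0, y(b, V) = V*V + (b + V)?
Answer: 44946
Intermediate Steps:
J(O, a) = 9 (J(O, a) = 3 + 6 = 9)
y(b, V) = V + b + V² (y(b, V) = V² + (V + b) = V + b + V²)
K(S) = 0 (K(S) = 0*S² = 0)
44946 - K(-93) = 44946 - 1*0 = 44946 + 0 = 44946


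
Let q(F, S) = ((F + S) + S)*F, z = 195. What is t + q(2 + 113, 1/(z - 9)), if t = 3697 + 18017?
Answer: 3249442/93 ≈ 34940.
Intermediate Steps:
q(F, S) = F*(F + 2*S) (q(F, S) = (F + 2*S)*F = F*(F + 2*S))
t = 21714
t + q(2 + 113, 1/(z - 9)) = 21714 + (2 + 113)*((2 + 113) + 2/(195 - 9)) = 21714 + 115*(115 + 2/186) = 21714 + 115*(115 + 2*(1/186)) = 21714 + 115*(115 + 1/93) = 21714 + 115*(10696/93) = 21714 + 1230040/93 = 3249442/93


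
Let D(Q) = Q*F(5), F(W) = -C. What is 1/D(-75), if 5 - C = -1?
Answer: 1/450 ≈ 0.0022222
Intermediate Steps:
C = 6 (C = 5 - 1*(-1) = 5 + 1 = 6)
F(W) = -6 (F(W) = -1*6 = -6)
D(Q) = -6*Q (D(Q) = Q*(-6) = -6*Q)
1/D(-75) = 1/(-6*(-75)) = 1/450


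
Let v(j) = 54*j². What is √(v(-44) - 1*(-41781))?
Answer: 5*√5853 ≈ 382.52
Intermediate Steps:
√(v(-44) - 1*(-41781)) = √(54*(-44)² - 1*(-41781)) = √(54*1936 + 41781) = √(104544 + 41781) = √146325 = 5*√5853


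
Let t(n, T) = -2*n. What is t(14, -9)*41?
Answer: -1148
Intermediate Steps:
t(14, -9)*41 = -2*14*41 = -28*41 = -1148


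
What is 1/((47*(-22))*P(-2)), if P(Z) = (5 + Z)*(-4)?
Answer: 1/12408 ≈ 8.0593e-5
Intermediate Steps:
P(Z) = -20 - 4*Z
1/((47*(-22))*P(-2)) = 1/((47*(-22))*(-20 - 4*(-2))) = 1/(-1034*(-20 + 8)) = 1/(-1034*(-12)) = 1/12408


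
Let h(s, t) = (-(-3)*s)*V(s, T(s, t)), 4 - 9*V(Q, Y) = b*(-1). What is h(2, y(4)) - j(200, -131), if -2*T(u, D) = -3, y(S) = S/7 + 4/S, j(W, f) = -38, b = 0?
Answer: 122/3 ≈ 40.667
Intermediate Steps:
y(S) = 4/S + S/7 (y(S) = S*(⅐) + 4/S = S/7 + 4/S = 4/S + S/7)
T(u, D) = 3/2 (T(u, D) = -½*(-3) = 3/2)
V(Q, Y) = 4/9 (V(Q, Y) = 4/9 - 0*(-1) = 4/9 - ⅑*0 = 4/9 + 0 = 4/9)
h(s, t) = 4*s/3 (h(s, t) = -(-3)*s*(4/9) = (3*s)*(4/9) = 4*s/3)
h(2, y(4)) - j(200, -131) = (4/3)*2 - 1*(-38) = 8/3 + 38 = 122/3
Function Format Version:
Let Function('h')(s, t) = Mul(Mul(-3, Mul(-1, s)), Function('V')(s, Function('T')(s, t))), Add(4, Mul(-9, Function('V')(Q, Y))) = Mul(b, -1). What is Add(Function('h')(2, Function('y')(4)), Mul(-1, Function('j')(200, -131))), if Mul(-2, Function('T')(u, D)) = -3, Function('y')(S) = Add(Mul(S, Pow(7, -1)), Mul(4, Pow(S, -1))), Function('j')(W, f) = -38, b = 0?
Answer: Rational(122, 3) ≈ 40.667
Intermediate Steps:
Function('y')(S) = Add(Mul(4, Pow(S, -1)), Mul(Rational(1, 7), S)) (Function('y')(S) = Add(Mul(S, Rational(1, 7)), Mul(4, Pow(S, -1))) = Add(Mul(Rational(1, 7), S), Mul(4, Pow(S, -1))) = Add(Mul(4, Pow(S, -1)), Mul(Rational(1, 7), S)))
Function('T')(u, D) = Rational(3, 2) (Function('T')(u, D) = Mul(Rational(-1, 2), -3) = Rational(3, 2))
Function('V')(Q, Y) = Rational(4, 9) (Function('V')(Q, Y) = Add(Rational(4, 9), Mul(Rational(-1, 9), Mul(0, -1))) = Add(Rational(4, 9), Mul(Rational(-1, 9), 0)) = Add(Rational(4, 9), 0) = Rational(4, 9))
Function('h')(s, t) = Mul(Rational(4, 3), s) (Function('h')(s, t) = Mul(Mul(-3, Mul(-1, s)), Rational(4, 9)) = Mul(Mul(3, s), Rational(4, 9)) = Mul(Rational(4, 3), s))
Add(Function('h')(2, Function('y')(4)), Mul(-1, Function('j')(200, -131))) = Add(Mul(Rational(4, 3), 2), Mul(-1, -38)) = Add(Rational(8, 3), 38) = Rational(122, 3)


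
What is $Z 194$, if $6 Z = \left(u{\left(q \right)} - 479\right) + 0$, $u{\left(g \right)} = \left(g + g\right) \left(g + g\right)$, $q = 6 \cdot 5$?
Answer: $\frac{302737}{3} \approx 1.0091 \cdot 10^{5}$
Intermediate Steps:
$q = 30$
$u{\left(g \right)} = 4 g^{2}$ ($u{\left(g \right)} = 2 g 2 g = 4 g^{2}$)
$Z = \frac{3121}{6}$ ($Z = \frac{\left(4 \cdot 30^{2} - 479\right) + 0}{6} = \frac{\left(4 \cdot 900 - 479\right) + 0}{6} = \frac{\left(3600 - 479\right) + 0}{6} = \frac{3121 + 0}{6} = \frac{1}{6} \cdot 3121 = \frac{3121}{6} \approx 520.17$)
$Z 194 = \frac{3121}{6} \cdot 194 = \frac{302737}{3}$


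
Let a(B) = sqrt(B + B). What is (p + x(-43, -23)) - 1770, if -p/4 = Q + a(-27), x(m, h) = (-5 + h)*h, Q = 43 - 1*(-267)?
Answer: -2366 - 12*I*sqrt(6) ≈ -2366.0 - 29.394*I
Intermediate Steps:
Q = 310 (Q = 43 + 267 = 310)
x(m, h) = h*(-5 + h)
a(B) = sqrt(2)*sqrt(B) (a(B) = sqrt(2*B) = sqrt(2)*sqrt(B))
p = -1240 - 12*I*sqrt(6) (p = -4*(310 + sqrt(2)*sqrt(-27)) = -4*(310 + sqrt(2)*(3*I*sqrt(3))) = -4*(310 + 3*I*sqrt(6)) = -1240 - 12*I*sqrt(6) ≈ -1240.0 - 29.394*I)
(p + x(-43, -23)) - 1770 = ((-1240 - 12*I*sqrt(6)) - 23*(-5 - 23)) - 1770 = ((-1240 - 12*I*sqrt(6)) - 23*(-28)) - 1770 = ((-1240 - 12*I*sqrt(6)) + 644) - 1770 = (-596 - 12*I*sqrt(6)) - 1770 = -2366 - 12*I*sqrt(6)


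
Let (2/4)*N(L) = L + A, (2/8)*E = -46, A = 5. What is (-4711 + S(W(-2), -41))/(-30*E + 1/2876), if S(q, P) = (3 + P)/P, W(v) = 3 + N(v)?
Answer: -555392988/650896361 ≈ -0.85327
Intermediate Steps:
E = -184 (E = 4*(-46) = -184)
N(L) = 10 + 2*L (N(L) = 2*(L + 5) = 2*(5 + L) = 10 + 2*L)
W(v) = 13 + 2*v (W(v) = 3 + (10 + 2*v) = 13 + 2*v)
S(q, P) = (3 + P)/P
(-4711 + S(W(-2), -41))/(-30*E + 1/2876) = (-4711 + (3 - 41)/(-41))/(-30*(-184) + 1/2876) = (-4711 - 1/41*(-38))/(5520 + 1/2876) = (-4711 + 38/41)/(15875521/2876) = -193113/41*2876/15875521 = -555392988/650896361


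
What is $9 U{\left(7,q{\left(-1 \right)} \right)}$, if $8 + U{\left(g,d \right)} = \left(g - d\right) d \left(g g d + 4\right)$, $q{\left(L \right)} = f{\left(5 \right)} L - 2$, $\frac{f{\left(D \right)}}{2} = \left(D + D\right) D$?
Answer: $499709556$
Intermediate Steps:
$f{\left(D \right)} = 4 D^{2}$ ($f{\left(D \right)} = 2 \left(D + D\right) D = 2 \cdot 2 D D = 2 \cdot 2 D^{2} = 4 D^{2}$)
$q{\left(L \right)} = -2 + 100 L$ ($q{\left(L \right)} = 4 \cdot 5^{2} L - 2 = 4 \cdot 25 L - 2 = 100 L - 2 = -2 + 100 L$)
$U{\left(g,d \right)} = -8 + d \left(4 + d g^{2}\right) \left(g - d\right)$ ($U{\left(g,d \right)} = -8 + \left(g - d\right) d \left(g g d + 4\right) = -8 + d \left(g - d\right) \left(g^{2} d + 4\right) = -8 + d \left(g - d\right) \left(d g^{2} + 4\right) = -8 + d \left(g - d\right) \left(4 + d g^{2}\right) = -8 + d \left(4 + d g^{2}\right) \left(g - d\right)$)
$9 U{\left(7,q{\left(-1 \right)} \right)} = 9 \left(-8 - 4 \left(-2 + 100 \left(-1\right)\right)^{2} + \left(-2 + 100 \left(-1\right)\right)^{2} \cdot 7^{3} - \left(-2 + 100 \left(-1\right)\right)^{3} \cdot 7^{2} + 4 \left(-2 + 100 \left(-1\right)\right) 7\right) = 9 \left(-8 - 4 \left(-2 - 100\right)^{2} + \left(-2 - 100\right)^{2} \cdot 343 - \left(-2 - 100\right)^{3} \cdot 49 + 4 \left(-2 - 100\right) 7\right) = 9 \left(-8 - 4 \left(-102\right)^{2} + \left(-102\right)^{2} \cdot 343 - \left(-102\right)^{3} \cdot 49 + 4 \left(-102\right) 7\right) = 9 \left(-8 - 41616 + 10404 \cdot 343 - \left(-1061208\right) 49 - 2856\right) = 9 \left(-8 - 41616 + 3568572 + 51999192 - 2856\right) = 9 \cdot 55523284 = 499709556$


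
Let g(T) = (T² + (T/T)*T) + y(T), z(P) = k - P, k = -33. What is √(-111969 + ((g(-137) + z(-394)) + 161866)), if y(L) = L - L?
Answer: 83*√10 ≈ 262.47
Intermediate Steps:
z(P) = -33 - P
y(L) = 0
g(T) = T + T² (g(T) = (T² + (T/T)*T) + 0 = (T² + 1*T) + 0 = (T² + T) + 0 = (T + T²) + 0 = T + T²)
√(-111969 + ((g(-137) + z(-394)) + 161866)) = √(-111969 + ((-137*(1 - 137) + (-33 - 1*(-394))) + 161866)) = √(-111969 + ((-137*(-136) + (-33 + 394)) + 161866)) = √(-111969 + ((18632 + 361) + 161866)) = √(-111969 + (18993 + 161866)) = √(-111969 + 180859) = √68890 = 83*√10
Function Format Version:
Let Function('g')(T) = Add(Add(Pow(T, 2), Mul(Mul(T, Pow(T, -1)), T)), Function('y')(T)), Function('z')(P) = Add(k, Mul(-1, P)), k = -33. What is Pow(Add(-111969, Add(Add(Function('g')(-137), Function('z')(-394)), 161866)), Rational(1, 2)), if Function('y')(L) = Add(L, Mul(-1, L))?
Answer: Mul(83, Pow(10, Rational(1, 2))) ≈ 262.47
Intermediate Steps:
Function('z')(P) = Add(-33, Mul(-1, P))
Function('y')(L) = 0
Function('g')(T) = Add(T, Pow(T, 2)) (Function('g')(T) = Add(Add(Pow(T, 2), Mul(Mul(T, Pow(T, -1)), T)), 0) = Add(Add(Pow(T, 2), Mul(1, T)), 0) = Add(Add(Pow(T, 2), T), 0) = Add(Add(T, Pow(T, 2)), 0) = Add(T, Pow(T, 2)))
Pow(Add(-111969, Add(Add(Function('g')(-137), Function('z')(-394)), 161866)), Rational(1, 2)) = Pow(Add(-111969, Add(Add(Mul(-137, Add(1, -137)), Add(-33, Mul(-1, -394))), 161866)), Rational(1, 2)) = Pow(Add(-111969, Add(Add(Mul(-137, -136), Add(-33, 394)), 161866)), Rational(1, 2)) = Pow(Add(-111969, Add(Add(18632, 361), 161866)), Rational(1, 2)) = Pow(Add(-111969, Add(18993, 161866)), Rational(1, 2)) = Pow(Add(-111969, 180859), Rational(1, 2)) = Pow(68890, Rational(1, 2)) = Mul(83, Pow(10, Rational(1, 2)))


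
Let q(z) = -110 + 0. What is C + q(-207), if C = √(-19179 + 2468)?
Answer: -110 + I*√16711 ≈ -110.0 + 129.27*I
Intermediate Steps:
q(z) = -110
C = I*√16711 (C = √(-16711) = I*√16711 ≈ 129.27*I)
C + q(-207) = I*√16711 - 110 = -110 + I*√16711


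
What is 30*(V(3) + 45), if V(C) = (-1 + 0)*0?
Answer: 1350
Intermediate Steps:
V(C) = 0 (V(C) = -1*0 = 0)
30*(V(3) + 45) = 30*(0 + 45) = 30*45 = 1350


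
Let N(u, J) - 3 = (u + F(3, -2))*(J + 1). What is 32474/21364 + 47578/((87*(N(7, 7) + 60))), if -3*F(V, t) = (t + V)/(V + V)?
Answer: 2027106079/330533126 ≈ 6.1328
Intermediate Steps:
F(V, t) = -(V + t)/(6*V) (F(V, t) = -(t + V)/(3*(V + V)) = -(V + t)/(3*(2*V)) = -(V + t)*1/(2*V)/3 = -(V + t)/(6*V))
N(u, J) = 3 + (1 + J)*(-1/18 + u) (N(u, J) = 3 + (u + (⅙)*(-1*3 - 1*(-2))/3)*(J + 1) = 3 + (u + (⅙)*(⅓)*(-3 + 2))*(1 + J) = 3 + (u + (⅙)*(⅓)*(-1))*(1 + J) = 3 + (u - 1/18)*(1 + J) = 3 + (-1/18 + u)*(1 + J) = 3 + (1 + J)*(-1/18 + u))
32474/21364 + 47578/((87*(N(7, 7) + 60))) = 32474/21364 + 47578/((87*((53/18 + 7 - 1/18*7 + 7*7) + 60))) = 32474*(1/21364) + 47578/((87*((53/18 + 7 - 7/18 + 49) + 60))) = 16237/10682 + 47578/((87*(527/9 + 60))) = 16237/10682 + 47578/((87*(1067/9))) = 16237/10682 + 47578/(30943/3) = 16237/10682 + 47578*(3/30943) = 16237/10682 + 142734/30943 = 2027106079/330533126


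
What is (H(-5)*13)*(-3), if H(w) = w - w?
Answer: 0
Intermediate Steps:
H(w) = 0
(H(-5)*13)*(-3) = (0*13)*(-3) = 0*(-3) = 0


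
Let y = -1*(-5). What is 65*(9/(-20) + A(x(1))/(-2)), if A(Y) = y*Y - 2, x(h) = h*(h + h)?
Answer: -1157/4 ≈ -289.25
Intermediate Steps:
x(h) = 2*h² (x(h) = h*(2*h) = 2*h²)
y = 5
A(Y) = -2 + 5*Y (A(Y) = 5*Y - 2 = -2 + 5*Y)
65*(9/(-20) + A(x(1))/(-2)) = 65*(9/(-20) + (-2 + 5*(2*1²))/(-2)) = 65*(9*(-1/20) + (-2 + 5*(2*1))*(-½)) = 65*(-9/20 + (-2 + 5*2)*(-½)) = 65*(-9/20 + (-2 + 10)*(-½)) = 65*(-9/20 + 8*(-½)) = 65*(-9/20 - 4) = 65*(-89/20) = -1157/4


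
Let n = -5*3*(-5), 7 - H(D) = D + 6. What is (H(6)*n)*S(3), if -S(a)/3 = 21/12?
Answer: 7875/4 ≈ 1968.8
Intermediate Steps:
H(D) = 1 - D (H(D) = 7 - (D + 6) = 7 - (6 + D) = 7 + (-6 - D) = 1 - D)
n = 75 (n = -15*(-5) = 75)
S(a) = -21/4 (S(a) = -63/12 = -3*7/4 = -21/4)
(H(6)*n)*S(3) = ((1 - 1*6)*75)*(-21/4) = ((1 - 6)*75)*(-21/4) = -5*75*(-21/4) = -375*(-21/4) = 7875/4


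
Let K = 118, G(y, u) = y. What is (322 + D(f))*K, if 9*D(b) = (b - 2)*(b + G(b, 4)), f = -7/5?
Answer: 8577184/225 ≈ 38121.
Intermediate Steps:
f = -7/5 (f = -7*1/5 = -7/5 ≈ -1.4000)
D(b) = 2*b*(-2 + b)/9 (D(b) = ((b - 2)*(b + b))/9 = ((-2 + b)*(2*b))/9 = (2*b*(-2 + b))/9 = 2*b*(-2 + b)/9)
(322 + D(f))*K = (322 + (2/9)*(-7/5)*(-2 - 7/5))*118 = (322 + (2/9)*(-7/5)*(-17/5))*118 = (322 + 238/225)*118 = (72688/225)*118 = 8577184/225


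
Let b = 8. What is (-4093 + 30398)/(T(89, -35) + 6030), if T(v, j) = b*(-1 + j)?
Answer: 26305/5742 ≈ 4.5812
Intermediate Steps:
T(v, j) = -8 + 8*j (T(v, j) = 8*(-1 + j) = -8 + 8*j)
(-4093 + 30398)/(T(89, -35) + 6030) = (-4093 + 30398)/((-8 + 8*(-35)) + 6030) = 26305/((-8 - 280) + 6030) = 26305/(-288 + 6030) = 26305/5742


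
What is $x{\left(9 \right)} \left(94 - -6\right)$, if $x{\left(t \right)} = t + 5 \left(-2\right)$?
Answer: $-100$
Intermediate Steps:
$x{\left(t \right)} = -10 + t$ ($x{\left(t \right)} = t - 10 = -10 + t$)
$x{\left(9 \right)} \left(94 - -6\right) = \left(-10 + 9\right) \left(94 - -6\right) = - (94 + 6) = \left(-1\right) 100 = -100$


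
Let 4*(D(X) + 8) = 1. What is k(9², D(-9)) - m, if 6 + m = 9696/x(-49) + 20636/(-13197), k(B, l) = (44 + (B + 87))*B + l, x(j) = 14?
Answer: 6089343683/369516 ≈ 16479.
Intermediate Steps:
D(X) = -31/4 (D(X) = -8 + (¼)*1 = -8 + ¼ = -31/4)
k(B, l) = l + B*(131 + B) (k(B, l) = (44 + (87 + B))*B + l = (131 + B)*B + l = B*(131 + B) + l = l + B*(131 + B))
m = 63280330/92379 (m = -6 + (9696/14 + 20636/(-13197)) = -6 + (9696*(1/14) + 20636*(-1/13197)) = -6 + (4848/7 - 20636/13197) = -6 + 63834604/92379 = 63280330/92379 ≈ 685.01)
k(9², D(-9)) - m = (-31/4 + (9²)² + 131*9²) - 1*63280330/92379 = (-31/4 + 81² + 131*81) - 63280330/92379 = (-31/4 + 6561 + 10611) - 63280330/92379 = 68657/4 - 63280330/92379 = 6089343683/369516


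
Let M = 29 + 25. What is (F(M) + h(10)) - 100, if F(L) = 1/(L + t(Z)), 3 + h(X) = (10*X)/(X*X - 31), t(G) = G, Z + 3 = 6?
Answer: -44370/437 ≈ -101.53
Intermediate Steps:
Z = 3 (Z = -3 + 6 = 3)
M = 54
h(X) = -3 + 10*X/(-31 + X²) (h(X) = -3 + (10*X)/(X*X - 31) = -3 + (10*X)/(X² - 31) = -3 + (10*X)/(-31 + X²) = -3 + 10*X/(-31 + X²))
F(L) = 1/(3 + L) (F(L) = 1/(L + 3) = 1/(3 + L))
(F(M) + h(10)) - 100 = (1/(3 + 54) + (93 - 3*10² + 10*10)/(-31 + 10²)) - 100 = (1/57 + (93 - 3*100 + 100)/(-31 + 100)) - 100 = (1/57 + (93 - 300 + 100)/69) - 100 = (1/57 + (1/69)*(-107)) - 100 = (1/57 - 107/69) - 100 = -670/437 - 100 = -44370/437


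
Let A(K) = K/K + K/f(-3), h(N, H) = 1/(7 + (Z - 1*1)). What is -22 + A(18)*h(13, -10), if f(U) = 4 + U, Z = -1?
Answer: -91/5 ≈ -18.200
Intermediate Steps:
h(N, H) = ⅕ (h(N, H) = 1/(7 + (-1 - 1*1)) = 1/(7 + (-1 - 1)) = 1/(7 - 2) = 1/5 = ⅕)
A(K) = 1 + K (A(K) = K/K + K/(4 - 3) = 1 + K/1 = 1 + K*1 = 1 + K)
-22 + A(18)*h(13, -10) = -22 + (1 + 18)*(⅕) = -22 + 19*(⅕) = -22 + 19/5 = -91/5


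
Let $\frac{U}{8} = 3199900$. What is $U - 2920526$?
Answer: $22678674$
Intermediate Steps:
$U = 25599200$ ($U = 8 \cdot 3199900 = 25599200$)
$U - 2920526 = 25599200 - 2920526 = 22678674$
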